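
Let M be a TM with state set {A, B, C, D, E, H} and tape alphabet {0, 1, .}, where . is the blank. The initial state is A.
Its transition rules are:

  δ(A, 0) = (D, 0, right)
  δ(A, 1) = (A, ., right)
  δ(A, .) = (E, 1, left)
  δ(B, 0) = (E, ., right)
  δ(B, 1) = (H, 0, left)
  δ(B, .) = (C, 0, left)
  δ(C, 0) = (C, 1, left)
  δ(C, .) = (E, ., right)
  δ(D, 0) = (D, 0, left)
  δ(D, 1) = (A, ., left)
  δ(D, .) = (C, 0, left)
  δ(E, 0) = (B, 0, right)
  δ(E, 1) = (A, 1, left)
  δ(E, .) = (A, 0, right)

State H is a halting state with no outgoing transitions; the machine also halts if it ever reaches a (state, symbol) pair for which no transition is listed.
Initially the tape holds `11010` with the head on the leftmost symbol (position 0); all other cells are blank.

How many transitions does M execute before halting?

28

A | [1]1010.   read 1 → write ., move right, go to A
A | .[1]010.   read 1 → write ., move right, go to A
A | ..[0]10.   read 0 → write 0, move right, go to D
D | ..0[1]0.   read 1 → write ., move left, go to A
A | ..[0].0.   read 0 → write 0, move right, go to D
D | ..0[.]0.   read . → write 0, move left, go to C
C | ..[0]00.   read 0 → write 1, move left, go to C
C | .[.]100.   read . → write ., move right, go to E
E | ..[1]00.   read 1 → write 1, move left, go to A
A | .[.]100.   read . → write 1, move left, go to E
E | [.]1100.   read . → write 0, move right, go to A
A | 0[1]100.   read 1 → write ., move right, go to A
A | 0.[1]00.   read 1 → write ., move right, go to A
A | 0..[0]0.   read 0 → write 0, move right, go to D
D | 0..0[0].   read 0 → write 0, move left, go to D
D | 0..[0]0.   read 0 → write 0, move left, go to D
D | 0.[.]00.   read . → write 0, move left, go to C
C | 0[.]000.   read . → write ., move right, go to E
E | 0.[0]00.   read 0 → write 0, move right, go to B
B | 0.0[0]0.   read 0 → write ., move right, go to E
E | 0.0.[0].   read 0 → write 0, move right, go to B
B | 0.0.0[.]   read . → write 0, move left, go to C
C | 0.0.[0]0   read 0 → write 1, move left, go to C
C | 0.0[.]10   read . → write ., move right, go to E
E | 0.0.[1]0   read 1 → write 1, move left, go to A
A | 0.0[.]10   read . → write 1, move left, go to E
E | 0.[0]110   read 0 → write 0, move right, go to B
B | 0.0[1]10   read 1 → write 0, move left, go to H
H | 0.[0]010
M halts after 28 transitions.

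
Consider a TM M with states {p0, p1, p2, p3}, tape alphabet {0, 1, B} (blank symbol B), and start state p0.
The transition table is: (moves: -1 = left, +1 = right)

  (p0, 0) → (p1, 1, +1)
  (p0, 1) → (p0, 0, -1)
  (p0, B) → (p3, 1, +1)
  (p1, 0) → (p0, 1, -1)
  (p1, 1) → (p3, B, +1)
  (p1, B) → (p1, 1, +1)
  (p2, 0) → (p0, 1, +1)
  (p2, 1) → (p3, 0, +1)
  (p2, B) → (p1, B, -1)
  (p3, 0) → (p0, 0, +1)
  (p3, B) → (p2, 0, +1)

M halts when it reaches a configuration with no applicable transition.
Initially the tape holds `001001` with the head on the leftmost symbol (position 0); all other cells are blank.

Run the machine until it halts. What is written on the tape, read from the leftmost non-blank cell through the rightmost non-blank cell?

state=p0 head=0 tape=BB[0]01001   (p0,0)→(p1,1,+1)
state=p1 head=1 tape=BB1[0]1001   (p1,0)→(p0,1,-1)
state=p0 head=0 tape=BB[1]11001   (p0,1)→(p0,0,-1)
state=p0 head=-1 tape=B[B]011001   (p0,B)→(p3,1,+1)
state=p3 head=0 tape=B1[0]11001   (p3,0)→(p0,0,+1)
state=p0 head=1 tape=B10[1]1001   (p0,1)→(p0,0,-1)
state=p0 head=0 tape=B1[0]01001   (p0,0)→(p1,1,+1)
state=p1 head=1 tape=B11[0]1001   (p1,0)→(p0,1,-1)
state=p0 head=0 tape=B1[1]11001   (p0,1)→(p0,0,-1)
state=p0 head=-1 tape=B[1]011001   (p0,1)→(p0,0,-1)
state=p0 head=-2 tape=[B]0011001   (p0,B)→(p3,1,+1)
state=p3 head=-1 tape=1[0]011001   (p3,0)→(p0,0,+1)
state=p0 head=0 tape=10[0]11001   (p0,0)→(p1,1,+1)
state=p1 head=1 tape=101[1]1001   (p1,1)→(p3,B,+1)
state=p3 head=2 tape=101B[1]001
The non-blank tape span at halt is 101B1001.

101B1001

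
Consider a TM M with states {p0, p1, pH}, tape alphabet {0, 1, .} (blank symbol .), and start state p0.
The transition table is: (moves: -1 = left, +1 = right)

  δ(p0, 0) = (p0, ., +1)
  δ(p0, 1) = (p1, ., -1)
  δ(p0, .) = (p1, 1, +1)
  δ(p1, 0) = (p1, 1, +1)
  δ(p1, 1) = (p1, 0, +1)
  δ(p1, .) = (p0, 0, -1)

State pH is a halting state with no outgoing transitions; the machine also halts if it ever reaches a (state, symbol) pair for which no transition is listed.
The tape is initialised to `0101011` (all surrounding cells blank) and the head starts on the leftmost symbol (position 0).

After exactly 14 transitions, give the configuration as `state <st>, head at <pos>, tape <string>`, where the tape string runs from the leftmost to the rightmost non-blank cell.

state=p0 head=0 tape=.[0]101011   (p0,0)→(p0,.,+1)
state=p0 head=1 tape=..[1]01011   (p0,1)→(p1,.,-1)
state=p1 head=0 tape=.[.].01011   (p1,.)→(p0,0,-1)
state=p0 head=-1 tape=[.]0.01011   (p0,.)→(p1,1,+1)
state=p1 head=0 tape=1[0].01011   (p1,0)→(p1,1,+1)
state=p1 head=1 tape=11[.]01011   (p1,.)→(p0,0,-1)
state=p0 head=0 tape=1[1]001011   (p0,1)→(p1,.,-1)
state=p1 head=-1 tape=[1].001011   (p1,1)→(p1,0,+1)
state=p1 head=0 tape=0[.]001011   (p1,.)→(p0,0,-1)
state=p0 head=-1 tape=[0]0001011   (p0,0)→(p0,.,+1)
state=p0 head=0 tape=.[0]001011   (p0,0)→(p0,.,+1)
state=p0 head=1 tape=..[0]01011   (p0,0)→(p0,.,+1)
state=p0 head=2 tape=...[0]1011   (p0,0)→(p0,.,+1)
state=p0 head=3 tape=....[1]011   (p0,1)→(p1,.,-1)
state=p1 head=2 tape=...[.].011
After 14 steps: state p1, head at 2, tape 011.

state p1, head at 2, tape 011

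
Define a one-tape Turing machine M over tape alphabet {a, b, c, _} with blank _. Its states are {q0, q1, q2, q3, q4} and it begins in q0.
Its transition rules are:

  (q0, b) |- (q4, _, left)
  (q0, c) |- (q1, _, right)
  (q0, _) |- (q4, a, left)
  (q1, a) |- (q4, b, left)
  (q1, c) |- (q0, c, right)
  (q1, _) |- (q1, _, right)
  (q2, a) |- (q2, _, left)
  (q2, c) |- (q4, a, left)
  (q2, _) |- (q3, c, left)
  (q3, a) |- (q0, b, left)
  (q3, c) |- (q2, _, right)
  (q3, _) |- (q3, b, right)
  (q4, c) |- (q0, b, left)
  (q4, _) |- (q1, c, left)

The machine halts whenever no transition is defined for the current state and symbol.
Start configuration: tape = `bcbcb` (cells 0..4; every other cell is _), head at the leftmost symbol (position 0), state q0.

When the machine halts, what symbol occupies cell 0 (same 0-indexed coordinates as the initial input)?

state=q0 head=0 tape=____[b]cbcb   (q0,b)→(q4,_,left)
state=q4 head=-1 tape=___[_]_cbcb   (q4,_)→(q1,c,left)
state=q1 head=-2 tape=__[_]c_cbcb   (q1,_)→(q1,_,right)
state=q1 head=-1 tape=___[c]_cbcb   (q1,c)→(q0,c,right)
state=q0 head=0 tape=___c[_]cbcb   (q0,_)→(q4,a,left)
state=q4 head=-1 tape=___[c]acbcb   (q4,c)→(q0,b,left)
state=q0 head=-2 tape=__[_]bacbcb   (q0,_)→(q4,a,left)
state=q4 head=-3 tape=_[_]abacbcb   (q4,_)→(q1,c,left)
state=q1 head=-4 tape=[_]cabacbcb   (q1,_)→(q1,_,right)
state=q1 head=-3 tape=_[c]abacbcb   (q1,c)→(q0,c,right)
state=q0 head=-2 tape=_c[a]bacbcb
Cell 0 holds a when M halts.

a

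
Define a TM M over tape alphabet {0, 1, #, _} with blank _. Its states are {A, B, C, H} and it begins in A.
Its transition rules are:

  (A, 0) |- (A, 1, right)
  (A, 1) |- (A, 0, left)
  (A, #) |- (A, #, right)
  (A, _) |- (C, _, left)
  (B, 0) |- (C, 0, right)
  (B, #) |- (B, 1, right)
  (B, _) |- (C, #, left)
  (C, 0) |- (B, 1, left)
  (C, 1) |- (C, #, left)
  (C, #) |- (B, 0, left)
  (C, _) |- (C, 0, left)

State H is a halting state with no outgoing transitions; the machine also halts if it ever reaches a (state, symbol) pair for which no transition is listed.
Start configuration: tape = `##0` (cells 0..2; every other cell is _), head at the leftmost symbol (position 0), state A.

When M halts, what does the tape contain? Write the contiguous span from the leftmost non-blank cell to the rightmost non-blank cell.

A | [#]#0_   read # → write #, move right, go to A
A | #[#]0_   read # → write #, move right, go to A
A | ##[0]_   read 0 → write 1, move right, go to A
A | ##1[_]   read _ → write _, move left, go to C
C | ##[1]_   read 1 → write #, move left, go to C
C | #[#]#_   read # → write 0, move left, go to B
B | [#]0#_   read # → write 1, move right, go to B
B | 1[0]#_   read 0 → write 0, move right, go to C
C | 10[#]_   read # → write 0, move left, go to B
B | 1[0]0_   read 0 → write 0, move right, go to C
C | 10[0]_   read 0 → write 1, move left, go to B
B | 1[0]1_   read 0 → write 0, move right, go to C
C | 10[1]_   read 1 → write #, move left, go to C
C | 1[0]#_   read 0 → write 1, move left, go to B
B | [1]1#_
The non-blank tape span at halt is 11#.

11#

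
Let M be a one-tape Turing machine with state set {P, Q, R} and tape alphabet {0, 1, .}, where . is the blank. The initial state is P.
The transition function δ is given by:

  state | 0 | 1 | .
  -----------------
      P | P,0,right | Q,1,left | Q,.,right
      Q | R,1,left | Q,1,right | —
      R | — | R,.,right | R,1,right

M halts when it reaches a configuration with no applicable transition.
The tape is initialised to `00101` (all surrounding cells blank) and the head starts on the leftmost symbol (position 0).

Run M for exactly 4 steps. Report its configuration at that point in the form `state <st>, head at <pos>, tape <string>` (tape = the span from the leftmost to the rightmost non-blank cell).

P | [0]0101   read 0 → write 0, move right, go to P
P | 0[0]101   read 0 → write 0, move right, go to P
P | 00[1]01   read 1 → write 1, move left, go to Q
Q | 0[0]101   read 0 → write 1, move left, go to R
R | [0]1101
After 4 steps: state R, head at 0, tape 01101.

state R, head at 0, tape 01101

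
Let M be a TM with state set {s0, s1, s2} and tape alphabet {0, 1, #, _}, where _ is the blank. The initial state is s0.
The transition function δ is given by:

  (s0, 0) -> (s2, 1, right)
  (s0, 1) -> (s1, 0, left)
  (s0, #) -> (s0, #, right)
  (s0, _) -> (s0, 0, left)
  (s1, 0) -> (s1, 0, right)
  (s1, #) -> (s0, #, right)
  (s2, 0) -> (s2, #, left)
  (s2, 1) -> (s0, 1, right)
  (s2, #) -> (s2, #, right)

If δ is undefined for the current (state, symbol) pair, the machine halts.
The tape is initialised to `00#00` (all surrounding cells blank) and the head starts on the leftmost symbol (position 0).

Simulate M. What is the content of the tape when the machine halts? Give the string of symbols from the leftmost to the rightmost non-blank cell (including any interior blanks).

1##1#1

state=s0 head=0 tape=[0]0#00__   (s0,0)→(s2,1,right)
state=s2 head=1 tape=1[0]#00__   (s2,0)→(s2,#,left)
state=s2 head=0 tape=[1]##00__   (s2,1)→(s0,1,right)
state=s0 head=1 tape=1[#]#00__   (s0,#)→(s0,#,right)
state=s0 head=2 tape=1#[#]00__   (s0,#)→(s0,#,right)
state=s0 head=3 tape=1##[0]0__   (s0,0)→(s2,1,right)
state=s2 head=4 tape=1##1[0]__   (s2,0)→(s2,#,left)
state=s2 head=3 tape=1##[1]#__   (s2,1)→(s0,1,right)
state=s0 head=4 tape=1##1[#]__   (s0,#)→(s0,#,right)
state=s0 head=5 tape=1##1#[_]_   (s0,_)→(s0,0,left)
state=s0 head=4 tape=1##1[#]0_   (s0,#)→(s0,#,right)
state=s0 head=5 tape=1##1#[0]_   (s0,0)→(s2,1,right)
state=s2 head=6 tape=1##1#1[_]
The non-blank tape span at halt is 1##1#1.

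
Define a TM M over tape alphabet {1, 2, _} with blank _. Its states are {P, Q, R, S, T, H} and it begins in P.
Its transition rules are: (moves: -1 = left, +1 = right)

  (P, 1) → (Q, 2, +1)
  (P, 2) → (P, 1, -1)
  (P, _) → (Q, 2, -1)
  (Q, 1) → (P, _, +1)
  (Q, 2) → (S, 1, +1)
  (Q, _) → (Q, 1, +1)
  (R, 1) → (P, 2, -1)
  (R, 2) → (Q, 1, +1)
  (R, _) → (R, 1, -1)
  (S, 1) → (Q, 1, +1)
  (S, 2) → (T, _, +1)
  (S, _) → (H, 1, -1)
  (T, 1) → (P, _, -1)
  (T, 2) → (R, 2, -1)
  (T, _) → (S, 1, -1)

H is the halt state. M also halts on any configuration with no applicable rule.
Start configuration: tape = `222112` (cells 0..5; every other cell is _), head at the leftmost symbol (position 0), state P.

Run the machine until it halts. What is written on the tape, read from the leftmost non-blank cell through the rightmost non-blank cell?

state=P head=0 tape=___[2]22112_   (P,2)→(P,1,-1)
state=P head=-1 tape=__[_]122112_   (P,_)→(Q,2,-1)
state=Q head=-2 tape=_[_]2122112_   (Q,_)→(Q,1,+1)
state=Q head=-1 tape=_1[2]122112_   (Q,2)→(S,1,+1)
state=S head=0 tape=_11[1]22112_   (S,1)→(Q,1,+1)
state=Q head=1 tape=_111[2]2112_   (Q,2)→(S,1,+1)
state=S head=2 tape=_1111[2]112_   (S,2)→(T,_,+1)
state=T head=3 tape=_1111_[1]12_   (T,1)→(P,_,-1)
state=P head=2 tape=_1111[_]_12_   (P,_)→(Q,2,-1)
state=Q head=1 tape=_111[1]2_12_   (Q,1)→(P,_,+1)
state=P head=2 tape=_111_[2]_12_   (P,2)→(P,1,-1)
state=P head=1 tape=_111[_]1_12_   (P,_)→(Q,2,-1)
state=Q head=0 tape=_11[1]21_12_   (Q,1)→(P,_,+1)
state=P head=1 tape=_11_[2]1_12_   (P,2)→(P,1,-1)
state=P head=0 tape=_11[_]11_12_   (P,_)→(Q,2,-1)
state=Q head=-1 tape=_1[1]211_12_   (Q,1)→(P,_,+1)
state=P head=0 tape=_1_[2]11_12_   (P,2)→(P,1,-1)
state=P head=-1 tape=_1[_]111_12_   (P,_)→(Q,2,-1)
state=Q head=-2 tape=_[1]2111_12_   (Q,1)→(P,_,+1)
state=P head=-1 tape=__[2]111_12_   (P,2)→(P,1,-1)
state=P head=-2 tape=_[_]1111_12_   (P,_)→(Q,2,-1)
state=Q head=-3 tape=[_]21111_12_   (Q,_)→(Q,1,+1)
state=Q head=-2 tape=1[2]1111_12_   (Q,2)→(S,1,+1)
state=S head=-1 tape=11[1]111_12_   (S,1)→(Q,1,+1)
state=Q head=0 tape=111[1]11_12_   (Q,1)→(P,_,+1)
state=P head=1 tape=111_[1]1_12_   (P,1)→(Q,2,+1)
state=Q head=2 tape=111_2[1]_12_   (Q,1)→(P,_,+1)
state=P head=3 tape=111_2_[_]12_   (P,_)→(Q,2,-1)
state=Q head=2 tape=111_2[_]212_   (Q,_)→(Q,1,+1)
state=Q head=3 tape=111_21[2]12_   (Q,2)→(S,1,+1)
state=S head=4 tape=111_211[1]2_   (S,1)→(Q,1,+1)
state=Q head=5 tape=111_2111[2]_   (Q,2)→(S,1,+1)
state=S head=6 tape=111_21111[_]   (S,_)→(H,1,-1)
state=H head=5 tape=111_2111[1]1
The non-blank tape span at halt is 111_211111.

111_211111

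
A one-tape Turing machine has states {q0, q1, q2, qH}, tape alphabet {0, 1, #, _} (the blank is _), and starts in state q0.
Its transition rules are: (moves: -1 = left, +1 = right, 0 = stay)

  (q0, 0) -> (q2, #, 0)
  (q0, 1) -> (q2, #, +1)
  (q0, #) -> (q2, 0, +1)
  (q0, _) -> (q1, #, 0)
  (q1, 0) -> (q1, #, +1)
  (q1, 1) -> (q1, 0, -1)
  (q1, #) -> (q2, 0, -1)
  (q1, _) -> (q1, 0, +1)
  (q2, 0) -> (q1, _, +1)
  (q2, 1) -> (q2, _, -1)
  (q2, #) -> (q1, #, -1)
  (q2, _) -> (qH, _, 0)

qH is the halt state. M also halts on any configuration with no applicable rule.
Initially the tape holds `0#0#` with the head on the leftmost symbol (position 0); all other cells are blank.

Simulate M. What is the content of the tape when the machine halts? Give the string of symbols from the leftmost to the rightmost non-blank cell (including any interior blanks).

q0 | _[0]#0#   read 0 → write #, move 0, go to q2
q2 | _[#]#0#   read # → write #, move -1, go to q1
q1 | [_]##0#   read _ → write 0, move +1, go to q1
q1 | 0[#]#0#   read # → write 0, move -1, go to q2
q2 | [0]0#0#   read 0 → write _, move +1, go to q1
q1 | _[0]#0#   read 0 → write #, move +1, go to q1
q1 | _#[#]0#   read # → write 0, move -1, go to q2
q2 | _[#]00#   read # → write #, move -1, go to q1
q1 | [_]#00#   read _ → write 0, move +1, go to q1
q1 | 0[#]00#   read # → write 0, move -1, go to q2
q2 | [0]000#   read 0 → write _, move +1, go to q1
q1 | _[0]00#   read 0 → write #, move +1, go to q1
q1 | _#[0]0#   read 0 → write #, move +1, go to q1
q1 | _##[0]#   read 0 → write #, move +1, go to q1
q1 | _###[#]   read # → write 0, move -1, go to q2
q2 | _##[#]0   read # → write #, move -1, go to q1
q1 | _#[#]#0   read # → write 0, move -1, go to q2
q2 | _[#]0#0   read # → write #, move -1, go to q1
q1 | [_]#0#0   read _ → write 0, move +1, go to q1
q1 | 0[#]0#0   read # → write 0, move -1, go to q2
q2 | [0]00#0   read 0 → write _, move +1, go to q1
q1 | _[0]0#0   read 0 → write #, move +1, go to q1
q1 | _#[0]#0   read 0 → write #, move +1, go to q1
q1 | _##[#]0   read # → write 0, move -1, go to q2
q2 | _#[#]00   read # → write #, move -1, go to q1
q1 | _[#]#00   read # → write 0, move -1, go to q2
q2 | [_]0#00   read _ → write _, move 0, go to qH
qH | [_]0#00
The non-blank tape span at halt is 0#00.

0#00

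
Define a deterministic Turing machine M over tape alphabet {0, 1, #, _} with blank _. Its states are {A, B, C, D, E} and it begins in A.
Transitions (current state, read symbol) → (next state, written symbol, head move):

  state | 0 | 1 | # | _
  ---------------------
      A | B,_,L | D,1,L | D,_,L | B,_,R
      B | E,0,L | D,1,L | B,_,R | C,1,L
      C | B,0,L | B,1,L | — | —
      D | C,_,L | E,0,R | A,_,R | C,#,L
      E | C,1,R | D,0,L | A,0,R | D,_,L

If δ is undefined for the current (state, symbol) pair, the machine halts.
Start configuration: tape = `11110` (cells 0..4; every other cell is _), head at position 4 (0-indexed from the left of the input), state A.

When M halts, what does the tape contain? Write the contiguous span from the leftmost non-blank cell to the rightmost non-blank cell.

#11_0

state=A head=4 tape=__1111[0]   (A,0)→(B,_,L)
state=B head=3 tape=__111[1]_   (B,1)→(D,1,L)
state=D head=2 tape=__11[1]1_   (D,1)→(E,0,R)
state=E head=3 tape=__110[1]_   (E,1)→(D,0,L)
state=D head=2 tape=__11[0]0_   (D,0)→(C,_,L)
state=C head=1 tape=__1[1]_0_   (C,1)→(B,1,L)
state=B head=0 tape=__[1]1_0_   (B,1)→(D,1,L)
state=D head=-1 tape=_[_]11_0_   (D,_)→(C,#,L)
state=C head=-2 tape=[_]#11_0_
The non-blank tape span at halt is #11_0.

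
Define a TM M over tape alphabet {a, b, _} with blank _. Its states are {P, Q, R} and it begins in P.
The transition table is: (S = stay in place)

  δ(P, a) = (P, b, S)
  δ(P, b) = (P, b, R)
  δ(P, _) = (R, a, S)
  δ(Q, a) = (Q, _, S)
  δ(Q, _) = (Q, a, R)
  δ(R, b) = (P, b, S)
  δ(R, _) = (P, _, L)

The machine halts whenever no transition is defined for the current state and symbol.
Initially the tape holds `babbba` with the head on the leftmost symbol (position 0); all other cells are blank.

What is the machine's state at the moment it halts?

R

P | [b]abbba_   read b → write b, move R, go to P
P | b[a]bbba_   read a → write b, move S, go to P
P | b[b]bbba_   read b → write b, move R, go to P
P | bb[b]bba_   read b → write b, move R, go to P
P | bbb[b]ba_   read b → write b, move R, go to P
P | bbbb[b]a_   read b → write b, move R, go to P
P | bbbbb[a]_   read a → write b, move S, go to P
P | bbbbb[b]_   read b → write b, move R, go to P
P | bbbbbb[_]   read _ → write a, move S, go to R
R | bbbbbb[a]
No transition is defined for (R, a); M halts in state R.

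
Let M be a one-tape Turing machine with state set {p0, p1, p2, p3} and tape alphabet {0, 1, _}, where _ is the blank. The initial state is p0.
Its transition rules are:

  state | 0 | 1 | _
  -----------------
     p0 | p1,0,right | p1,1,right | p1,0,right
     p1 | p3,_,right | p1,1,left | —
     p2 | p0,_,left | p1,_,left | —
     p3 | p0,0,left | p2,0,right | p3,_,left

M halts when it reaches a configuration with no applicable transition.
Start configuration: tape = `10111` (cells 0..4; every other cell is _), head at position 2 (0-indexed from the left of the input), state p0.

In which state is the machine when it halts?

p0 | 10[1]11   read 1 → write 1, move right, go to p1
p1 | 101[1]1   read 1 → write 1, move left, go to p1
p1 | 10[1]11   read 1 → write 1, move left, go to p1
p1 | 1[0]111   read 0 → write _, move right, go to p3
p3 | 1_[1]11   read 1 → write 0, move right, go to p2
p2 | 1_0[1]1   read 1 → write _, move left, go to p1
p1 | 1_[0]_1   read 0 → write _, move right, go to p3
p3 | 1__[_]1   read _ → write _, move left, go to p3
p3 | 1_[_]_1   read _ → write _, move left, go to p3
p3 | 1[_]__1   read _ → write _, move left, go to p3
p3 | [1]___1   read 1 → write 0, move right, go to p2
p2 | 0[_]__1
No transition is defined for (p2, _); M halts in state p2.

p2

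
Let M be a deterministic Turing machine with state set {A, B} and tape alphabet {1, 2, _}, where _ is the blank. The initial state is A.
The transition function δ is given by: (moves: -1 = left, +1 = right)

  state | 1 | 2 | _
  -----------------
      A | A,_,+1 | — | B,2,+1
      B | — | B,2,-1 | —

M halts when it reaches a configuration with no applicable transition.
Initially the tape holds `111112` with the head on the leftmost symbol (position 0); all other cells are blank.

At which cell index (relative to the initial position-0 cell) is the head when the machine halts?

5

A | [1]11112   read 1 → write _, move +1, go to A
A | _[1]1112   read 1 → write _, move +1, go to A
A | __[1]112   read 1 → write _, move +1, go to A
A | ___[1]12   read 1 → write _, move +1, go to A
A | ____[1]2   read 1 → write _, move +1, go to A
A | _____[2]
At halt the head is at cell 5.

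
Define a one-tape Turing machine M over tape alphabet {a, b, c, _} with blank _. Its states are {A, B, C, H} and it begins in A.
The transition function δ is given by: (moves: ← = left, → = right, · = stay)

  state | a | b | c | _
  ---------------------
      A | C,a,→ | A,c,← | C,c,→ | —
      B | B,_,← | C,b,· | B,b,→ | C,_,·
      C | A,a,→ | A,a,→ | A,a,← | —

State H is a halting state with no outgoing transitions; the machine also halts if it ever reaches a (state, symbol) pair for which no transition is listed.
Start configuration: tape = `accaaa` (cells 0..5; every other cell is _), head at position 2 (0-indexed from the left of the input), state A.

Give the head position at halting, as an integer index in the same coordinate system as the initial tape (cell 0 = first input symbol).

6

A | ac[c]aaa_   read c → write c, move →, go to C
C | acc[a]aa_   read a → write a, move →, go to A
A | acca[a]a_   read a → write a, move →, go to C
C | accaa[a]_   read a → write a, move →, go to A
A | accaaa[_]
At halt the head is at cell 6.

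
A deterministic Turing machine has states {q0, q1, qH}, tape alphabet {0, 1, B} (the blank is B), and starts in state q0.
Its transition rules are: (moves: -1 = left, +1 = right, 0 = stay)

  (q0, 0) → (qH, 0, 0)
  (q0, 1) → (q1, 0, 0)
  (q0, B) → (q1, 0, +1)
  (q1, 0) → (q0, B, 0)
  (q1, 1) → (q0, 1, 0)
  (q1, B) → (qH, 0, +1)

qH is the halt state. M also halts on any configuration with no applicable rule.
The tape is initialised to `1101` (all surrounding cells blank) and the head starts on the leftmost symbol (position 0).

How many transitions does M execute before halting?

state=q0 head=0 tape=[1]101BB   (q0,1)→(q1,0,0)
state=q1 head=0 tape=[0]101BB   (q1,0)→(q0,B,0)
state=q0 head=0 tape=[B]101BB   (q0,B)→(q1,0,+1)
state=q1 head=1 tape=0[1]01BB   (q1,1)→(q0,1,0)
state=q0 head=1 tape=0[1]01BB   (q0,1)→(q1,0,0)
state=q1 head=1 tape=0[0]01BB   (q1,0)→(q0,B,0)
state=q0 head=1 tape=0[B]01BB   (q0,B)→(q1,0,+1)
state=q1 head=2 tape=00[0]1BB   (q1,0)→(q0,B,0)
state=q0 head=2 tape=00[B]1BB   (q0,B)→(q1,0,+1)
state=q1 head=3 tape=000[1]BB   (q1,1)→(q0,1,0)
state=q0 head=3 tape=000[1]BB   (q0,1)→(q1,0,0)
state=q1 head=3 tape=000[0]BB   (q1,0)→(q0,B,0)
state=q0 head=3 tape=000[B]BB   (q0,B)→(q1,0,+1)
state=q1 head=4 tape=0000[B]B   (q1,B)→(qH,0,+1)
state=qH head=5 tape=00000[B]
M halts after 14 transitions.

14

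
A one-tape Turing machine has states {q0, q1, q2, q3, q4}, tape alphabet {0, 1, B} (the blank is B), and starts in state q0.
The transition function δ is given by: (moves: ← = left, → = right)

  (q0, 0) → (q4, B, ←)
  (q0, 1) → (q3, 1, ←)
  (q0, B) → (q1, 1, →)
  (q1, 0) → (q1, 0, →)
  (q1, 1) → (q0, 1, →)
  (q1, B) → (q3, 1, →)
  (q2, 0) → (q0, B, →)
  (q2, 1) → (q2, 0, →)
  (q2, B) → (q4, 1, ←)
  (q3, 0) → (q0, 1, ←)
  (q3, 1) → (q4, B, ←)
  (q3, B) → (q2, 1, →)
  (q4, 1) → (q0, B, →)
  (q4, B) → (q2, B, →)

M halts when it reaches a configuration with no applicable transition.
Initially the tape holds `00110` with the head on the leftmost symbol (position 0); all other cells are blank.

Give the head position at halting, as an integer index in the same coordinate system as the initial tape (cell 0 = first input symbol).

8

q0 | B[0]0110BBBBB   read 0 → write B, move ←, go to q4
q4 | [B]B0110BBBBB   read B → write B, move →, go to q2
q2 | B[B]0110BBBBB   read B → write 1, move ←, go to q4
q4 | [B]10110BBBBB   read B → write B, move →, go to q2
q2 | B[1]0110BBBBB   read 1 → write 0, move →, go to q2
q2 | B0[0]110BBBBB   read 0 → write B, move →, go to q0
q0 | B0B[1]10BBBBB   read 1 → write 1, move ←, go to q3
q3 | B0[B]110BBBBB   read B → write 1, move →, go to q2
q2 | B01[1]10BBBBB   read 1 → write 0, move →, go to q2
q2 | B010[1]0BBBBB   read 1 → write 0, move →, go to q2
q2 | B0100[0]BBBBB   read 0 → write B, move →, go to q0
q0 | B0100B[B]BBBB   read B → write 1, move →, go to q1
q1 | B0100B1[B]BBB   read B → write 1, move →, go to q3
q3 | B0100B11[B]BB   read B → write 1, move →, go to q2
q2 | B0100B111[B]B   read B → write 1, move ←, go to q4
q4 | B0100B11[1]1B   read 1 → write B, move →, go to q0
q0 | B0100B11B[1]B   read 1 → write 1, move ←, go to q3
q3 | B0100B11[B]1B   read B → write 1, move →, go to q2
q2 | B0100B111[1]B   read 1 → write 0, move →, go to q2
q2 | B0100B1110[B]   read B → write 1, move ←, go to q4
q4 | B0100B111[0]1
At halt the head is at cell 8.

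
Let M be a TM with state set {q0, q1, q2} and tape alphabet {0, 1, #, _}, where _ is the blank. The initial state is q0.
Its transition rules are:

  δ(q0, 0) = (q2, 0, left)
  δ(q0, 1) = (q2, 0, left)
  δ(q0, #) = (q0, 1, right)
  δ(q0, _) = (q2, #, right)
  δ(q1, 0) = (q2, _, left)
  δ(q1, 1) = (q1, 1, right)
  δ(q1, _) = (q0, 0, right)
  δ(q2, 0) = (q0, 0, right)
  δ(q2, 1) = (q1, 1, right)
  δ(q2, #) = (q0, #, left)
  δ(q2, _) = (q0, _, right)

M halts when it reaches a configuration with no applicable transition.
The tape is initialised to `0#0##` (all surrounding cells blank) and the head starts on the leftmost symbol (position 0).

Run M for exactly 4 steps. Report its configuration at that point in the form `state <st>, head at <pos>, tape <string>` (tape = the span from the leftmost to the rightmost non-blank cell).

q0 | _[0]#0##   read 0 → write 0, move left, go to q2
q2 | [_]0#0##   read _ → write _, move right, go to q0
q0 | _[0]#0##   read 0 → write 0, move left, go to q2
q2 | [_]0#0##   read _ → write _, move right, go to q0
q0 | _[0]#0##
After 4 steps: state q0, head at 0, tape 0#0##.

state q0, head at 0, tape 0#0##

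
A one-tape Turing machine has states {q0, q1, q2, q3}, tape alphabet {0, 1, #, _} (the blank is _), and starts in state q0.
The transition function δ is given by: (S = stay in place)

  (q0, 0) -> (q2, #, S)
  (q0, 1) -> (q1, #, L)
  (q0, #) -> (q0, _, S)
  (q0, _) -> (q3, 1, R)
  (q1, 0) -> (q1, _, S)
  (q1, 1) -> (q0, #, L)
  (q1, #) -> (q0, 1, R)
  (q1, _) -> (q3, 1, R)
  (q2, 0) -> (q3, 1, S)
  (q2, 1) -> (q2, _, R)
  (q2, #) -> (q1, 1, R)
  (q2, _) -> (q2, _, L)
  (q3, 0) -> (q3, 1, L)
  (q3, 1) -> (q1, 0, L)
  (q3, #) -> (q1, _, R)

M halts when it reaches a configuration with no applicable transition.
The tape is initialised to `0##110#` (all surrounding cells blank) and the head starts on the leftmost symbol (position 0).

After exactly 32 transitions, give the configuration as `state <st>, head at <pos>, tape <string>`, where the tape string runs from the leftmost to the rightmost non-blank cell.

state q1, head at 4, tape 1111__0#

state=q0 head=0 tape=_[0]##110#   (q0,0)→(q2,#,S)
state=q2 head=0 tape=_[#]##110#   (q2,#)→(q1,1,R)
state=q1 head=1 tape=_1[#]#110#   (q1,#)→(q0,1,R)
state=q0 head=2 tape=_11[#]110#   (q0,#)→(q0,_,S)
state=q0 head=2 tape=_11[_]110#   (q0,_)→(q3,1,R)
state=q3 head=3 tape=_111[1]10#   (q3,1)→(q1,0,L)
state=q1 head=2 tape=_11[1]010#   (q1,1)→(q0,#,L)
state=q0 head=1 tape=_1[1]#010#   (q0,1)→(q1,#,L)
state=q1 head=0 tape=_[1]##010#   (q1,1)→(q0,#,L)
state=q0 head=-1 tape=[_]###010#   (q0,_)→(q3,1,R)
state=q3 head=0 tape=1[#]##010#   (q3,#)→(q1,_,R)
state=q1 head=1 tape=1_[#]#010#   (q1,#)→(q0,1,R)
state=q0 head=2 tape=1_1[#]010#   (q0,#)→(q0,_,S)
state=q0 head=2 tape=1_1[_]010#   (q0,_)→(q3,1,R)
state=q3 head=3 tape=1_11[0]10#   (q3,0)→(q3,1,L)
state=q3 head=2 tape=1_1[1]110#   (q3,1)→(q1,0,L)
state=q1 head=1 tape=1_[1]0110#   (q1,1)→(q0,#,L)
state=q0 head=0 tape=1[_]#0110#   (q0,_)→(q3,1,R)
state=q3 head=1 tape=11[#]0110#   (q3,#)→(q1,_,R)
state=q1 head=2 tape=11_[0]110#   (q1,0)→(q1,_,S)
state=q1 head=2 tape=11_[_]110#   (q1,_)→(q3,1,R)
state=q3 head=3 tape=11_1[1]10#   (q3,1)→(q1,0,L)
state=q1 head=2 tape=11_[1]010#   (q1,1)→(q0,#,L)
state=q0 head=1 tape=11[_]#010#   (q0,_)→(q3,1,R)
state=q3 head=2 tape=111[#]010#   (q3,#)→(q1,_,R)
state=q1 head=3 tape=111_[0]10#   (q1,0)→(q1,_,S)
state=q1 head=3 tape=111_[_]10#   (q1,_)→(q3,1,R)
state=q3 head=4 tape=111_1[1]0#   (q3,1)→(q1,0,L)
state=q1 head=3 tape=111_[1]00#   (q1,1)→(q0,#,L)
state=q0 head=2 tape=111[_]#00#   (q0,_)→(q3,1,R)
state=q3 head=3 tape=1111[#]00#   (q3,#)→(q1,_,R)
state=q1 head=4 tape=1111_[0]0#   (q1,0)→(q1,_,S)
state=q1 head=4 tape=1111_[_]0#
After 32 steps: state q1, head at 4, tape 1111__0#.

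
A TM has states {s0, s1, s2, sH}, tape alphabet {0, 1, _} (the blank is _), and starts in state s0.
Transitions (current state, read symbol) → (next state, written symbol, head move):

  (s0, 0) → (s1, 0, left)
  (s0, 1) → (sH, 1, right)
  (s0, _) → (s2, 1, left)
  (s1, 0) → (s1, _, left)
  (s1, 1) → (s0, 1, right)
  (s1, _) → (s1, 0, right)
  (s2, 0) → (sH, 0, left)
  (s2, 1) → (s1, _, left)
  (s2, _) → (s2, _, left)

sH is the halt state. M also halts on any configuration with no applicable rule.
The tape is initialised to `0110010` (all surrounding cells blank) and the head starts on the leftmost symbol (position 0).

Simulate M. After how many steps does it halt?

9

state=s0 head=0 tape=__[0]110010   (s0,0)→(s1,0,left)
state=s1 head=-1 tape=_[_]0110010   (s1,_)→(s1,0,right)
state=s1 head=0 tape=_0[0]110010   (s1,0)→(s1,_,left)
state=s1 head=-1 tape=_[0]_110010   (s1,0)→(s1,_,left)
state=s1 head=-2 tape=[_]__110010   (s1,_)→(s1,0,right)
state=s1 head=-1 tape=0[_]_110010   (s1,_)→(s1,0,right)
state=s1 head=0 tape=00[_]110010   (s1,_)→(s1,0,right)
state=s1 head=1 tape=000[1]10010   (s1,1)→(s0,1,right)
state=s0 head=2 tape=0001[1]0010   (s0,1)→(sH,1,right)
state=sH head=3 tape=00011[0]010
M halts after 9 transitions.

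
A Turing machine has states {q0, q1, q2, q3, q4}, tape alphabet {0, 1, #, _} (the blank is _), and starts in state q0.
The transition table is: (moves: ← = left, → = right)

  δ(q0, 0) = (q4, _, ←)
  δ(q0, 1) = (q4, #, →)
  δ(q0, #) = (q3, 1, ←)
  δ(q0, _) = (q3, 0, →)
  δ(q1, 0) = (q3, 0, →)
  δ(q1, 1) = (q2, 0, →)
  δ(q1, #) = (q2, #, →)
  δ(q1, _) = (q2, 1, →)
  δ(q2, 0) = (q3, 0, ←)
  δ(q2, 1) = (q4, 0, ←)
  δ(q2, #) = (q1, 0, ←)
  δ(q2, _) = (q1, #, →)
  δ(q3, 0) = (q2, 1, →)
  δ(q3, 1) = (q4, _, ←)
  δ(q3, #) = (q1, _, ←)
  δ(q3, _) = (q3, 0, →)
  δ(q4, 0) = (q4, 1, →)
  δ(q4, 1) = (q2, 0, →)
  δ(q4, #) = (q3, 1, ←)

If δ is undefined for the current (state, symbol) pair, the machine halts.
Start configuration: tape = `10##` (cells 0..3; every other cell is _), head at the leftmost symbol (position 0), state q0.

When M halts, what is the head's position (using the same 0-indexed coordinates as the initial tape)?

0

q0 | _[1]0##   read 1 → write #, move →, go to q4
q4 | _#[0]##   read 0 → write 1, move →, go to q4
q4 | _#1[#]#   read # → write 1, move ←, go to q3
q3 | _#[1]1#   read 1 → write _, move ←, go to q4
q4 | _[#]_1#   read # → write 1, move ←, go to q3
q3 | [_]1_1#   read _ → write 0, move →, go to q3
q3 | 0[1]_1#   read 1 → write _, move ←, go to q4
q4 | [0]__1#   read 0 → write 1, move →, go to q4
q4 | 1[_]_1#
At halt the head is at cell 0.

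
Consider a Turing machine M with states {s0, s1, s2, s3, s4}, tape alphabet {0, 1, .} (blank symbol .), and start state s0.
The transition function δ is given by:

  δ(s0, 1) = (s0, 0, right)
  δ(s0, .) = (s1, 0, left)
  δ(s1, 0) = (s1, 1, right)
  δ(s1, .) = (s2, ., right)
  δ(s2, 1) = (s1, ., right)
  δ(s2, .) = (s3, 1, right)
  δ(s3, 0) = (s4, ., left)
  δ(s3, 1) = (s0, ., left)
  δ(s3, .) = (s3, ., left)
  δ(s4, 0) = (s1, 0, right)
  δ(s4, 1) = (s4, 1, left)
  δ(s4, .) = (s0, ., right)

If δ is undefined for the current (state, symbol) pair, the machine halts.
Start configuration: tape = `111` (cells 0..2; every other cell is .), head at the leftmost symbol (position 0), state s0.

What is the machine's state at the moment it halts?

s0 | [1]11....   read 1 → write 0, move right, go to s0
s0 | 0[1]1....   read 1 → write 0, move right, go to s0
s0 | 00[1]....   read 1 → write 0, move right, go to s0
s0 | 000[.]...   read . → write 0, move left, go to s1
s1 | 00[0]0...   read 0 → write 1, move right, go to s1
s1 | 001[0]...   read 0 → write 1, move right, go to s1
s1 | 0011[.]..   read . → write ., move right, go to s2
s2 | 0011.[.].   read . → write 1, move right, go to s3
s3 | 0011.1[.]   read . → write ., move left, go to s3
s3 | 0011.[1].   read 1 → write ., move left, go to s0
s0 | 0011[.]..   read . → write 0, move left, go to s1
s1 | 001[1]0..
No transition is defined for (s1, 1); M halts in state s1.

s1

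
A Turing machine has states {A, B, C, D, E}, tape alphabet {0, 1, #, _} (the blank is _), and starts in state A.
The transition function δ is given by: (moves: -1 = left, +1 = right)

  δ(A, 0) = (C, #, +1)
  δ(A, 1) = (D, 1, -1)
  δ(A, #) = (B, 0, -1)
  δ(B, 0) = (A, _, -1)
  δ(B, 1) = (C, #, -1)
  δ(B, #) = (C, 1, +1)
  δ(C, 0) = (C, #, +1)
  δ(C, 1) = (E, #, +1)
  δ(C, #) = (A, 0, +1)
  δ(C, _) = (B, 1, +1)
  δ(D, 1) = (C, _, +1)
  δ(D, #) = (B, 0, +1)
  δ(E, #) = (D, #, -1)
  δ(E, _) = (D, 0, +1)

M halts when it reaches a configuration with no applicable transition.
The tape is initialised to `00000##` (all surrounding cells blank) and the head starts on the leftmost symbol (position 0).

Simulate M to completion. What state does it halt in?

A

A | [0]0000##   read 0 → write #, move +1, go to C
C | #[0]000##   read 0 → write #, move +1, go to C
C | ##[0]00##   read 0 → write #, move +1, go to C
C | ###[0]0##   read 0 → write #, move +1, go to C
C | ####[0]##   read 0 → write #, move +1, go to C
C | #####[#]#   read # → write 0, move +1, go to A
A | #####0[#]   read # → write 0, move -1, go to B
B | #####[0]0   read 0 → write _, move -1, go to A
A | ####[#]_0   read # → write 0, move -1, go to B
B | ###[#]0_0   read # → write 1, move +1, go to C
C | ###1[0]_0   read 0 → write #, move +1, go to C
C | ###1#[_]0   read _ → write 1, move +1, go to B
B | ###1#1[0]   read 0 → write _, move -1, go to A
A | ###1#[1]_   read 1 → write 1, move -1, go to D
D | ###1[#]1_   read # → write 0, move +1, go to B
B | ###10[1]_   read 1 → write #, move -1, go to C
C | ###1[0]#_   read 0 → write #, move +1, go to C
C | ###1#[#]_   read # → write 0, move +1, go to A
A | ###1#0[_]
No transition is defined for (A, _); M halts in state A.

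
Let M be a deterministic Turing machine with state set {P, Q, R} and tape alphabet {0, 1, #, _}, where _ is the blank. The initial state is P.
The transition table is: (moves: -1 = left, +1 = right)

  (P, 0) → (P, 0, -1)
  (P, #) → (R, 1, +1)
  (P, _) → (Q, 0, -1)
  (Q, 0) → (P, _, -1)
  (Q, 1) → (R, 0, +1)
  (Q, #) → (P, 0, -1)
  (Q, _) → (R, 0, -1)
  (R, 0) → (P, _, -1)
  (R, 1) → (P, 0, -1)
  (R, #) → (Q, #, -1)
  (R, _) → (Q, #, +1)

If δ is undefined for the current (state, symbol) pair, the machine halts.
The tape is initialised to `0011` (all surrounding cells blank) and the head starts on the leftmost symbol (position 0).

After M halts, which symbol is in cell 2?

_

P | ___[0]011   read 0 → write 0, move -1, go to P
P | __[_]0011   read _ → write 0, move -1, go to Q
Q | _[_]00011   read _ → write 0, move -1, go to R
R | [_]000011   read _ → write #, move +1, go to Q
Q | #[0]00011   read 0 → write _, move -1, go to P
P | [#]_00011   read # → write 1, move +1, go to R
R | 1[_]00011   read _ → write #, move +1, go to Q
Q | 1#[0]0011   read 0 → write _, move -1, go to P
P | 1[#]_0011   read # → write 1, move +1, go to R
R | 11[_]0011   read _ → write #, move +1, go to Q
Q | 11#[0]011   read 0 → write _, move -1, go to P
P | 11[#]_011   read # → write 1, move +1, go to R
R | 111[_]011   read _ → write #, move +1, go to Q
Q | 111#[0]11   read 0 → write _, move -1, go to P
P | 111[#]_11   read # → write 1, move +1, go to R
R | 1111[_]11   read _ → write #, move +1, go to Q
Q | 1111#[1]1   read 1 → write 0, move +1, go to R
R | 1111#0[1]   read 1 → write 0, move -1, go to P
P | 1111#[0]0   read 0 → write 0, move -1, go to P
P | 1111[#]00   read # → write 1, move +1, go to R
R | 11111[0]0   read 0 → write _, move -1, go to P
P | 1111[1]_0
Cell 2 holds _ when M halts.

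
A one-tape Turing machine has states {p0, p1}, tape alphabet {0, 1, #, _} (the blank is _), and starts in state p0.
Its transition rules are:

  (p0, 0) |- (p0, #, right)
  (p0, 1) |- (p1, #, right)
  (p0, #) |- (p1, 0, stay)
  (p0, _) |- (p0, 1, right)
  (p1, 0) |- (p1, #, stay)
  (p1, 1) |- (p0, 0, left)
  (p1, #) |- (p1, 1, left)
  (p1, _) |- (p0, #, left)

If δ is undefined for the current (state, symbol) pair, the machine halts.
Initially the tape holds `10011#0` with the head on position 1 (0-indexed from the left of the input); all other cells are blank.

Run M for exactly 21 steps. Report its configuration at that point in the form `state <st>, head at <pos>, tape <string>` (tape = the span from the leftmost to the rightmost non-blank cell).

state=p0 head=1 tape=__1[0]011#0   (p0,0)→(p0,#,right)
state=p0 head=2 tape=__1#[0]11#0   (p0,0)→(p0,#,right)
state=p0 head=3 tape=__1##[1]1#0   (p0,1)→(p1,#,right)
state=p1 head=4 tape=__1###[1]#0   (p1,1)→(p0,0,left)
state=p0 head=3 tape=__1##[#]0#0   (p0,#)→(p1,0,stay)
state=p1 head=3 tape=__1##[0]0#0   (p1,0)→(p1,#,stay)
state=p1 head=3 tape=__1##[#]0#0   (p1,#)→(p1,1,left)
state=p1 head=2 tape=__1#[#]10#0   (p1,#)→(p1,1,left)
state=p1 head=1 tape=__1[#]110#0   (p1,#)→(p1,1,left)
state=p1 head=0 tape=__[1]1110#0   (p1,1)→(p0,0,left)
state=p0 head=-1 tape=_[_]01110#0   (p0,_)→(p0,1,right)
state=p0 head=0 tape=_1[0]1110#0   (p0,0)→(p0,#,right)
state=p0 head=1 tape=_1#[1]110#0   (p0,1)→(p1,#,right)
state=p1 head=2 tape=_1##[1]10#0   (p1,1)→(p0,0,left)
state=p0 head=1 tape=_1#[#]010#0   (p0,#)→(p1,0,stay)
state=p1 head=1 tape=_1#[0]010#0   (p1,0)→(p1,#,stay)
state=p1 head=1 tape=_1#[#]010#0   (p1,#)→(p1,1,left)
state=p1 head=0 tape=_1[#]1010#0   (p1,#)→(p1,1,left)
state=p1 head=-1 tape=_[1]11010#0   (p1,1)→(p0,0,left)
state=p0 head=-2 tape=[_]011010#0   (p0,_)→(p0,1,right)
state=p0 head=-1 tape=1[0]11010#0   (p0,0)→(p0,#,right)
state=p0 head=0 tape=1#[1]1010#0
After 21 steps: state p0, head at 0, tape 1#11010#0.

state p0, head at 0, tape 1#11010#0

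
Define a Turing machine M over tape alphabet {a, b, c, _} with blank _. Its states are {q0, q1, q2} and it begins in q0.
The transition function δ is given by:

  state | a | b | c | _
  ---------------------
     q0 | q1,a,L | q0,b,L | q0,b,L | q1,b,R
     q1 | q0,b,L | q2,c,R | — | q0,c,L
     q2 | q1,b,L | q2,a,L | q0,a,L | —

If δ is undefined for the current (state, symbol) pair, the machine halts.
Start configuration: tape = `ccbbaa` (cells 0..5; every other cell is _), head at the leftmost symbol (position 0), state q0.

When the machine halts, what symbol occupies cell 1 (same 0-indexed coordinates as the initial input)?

state=q0 head=0 tape=___[c]cbbaa   (q0,c)→(q0,b,L)
state=q0 head=-1 tape=__[_]bcbbaa   (q0,_)→(q1,b,R)
state=q1 head=0 tape=__b[b]cbbaa   (q1,b)→(q2,c,R)
state=q2 head=1 tape=__bc[c]bbaa   (q2,c)→(q0,a,L)
state=q0 head=0 tape=__b[c]abbaa   (q0,c)→(q0,b,L)
state=q0 head=-1 tape=__[b]babbaa   (q0,b)→(q0,b,L)
state=q0 head=-2 tape=_[_]bbabbaa   (q0,_)→(q1,b,R)
state=q1 head=-1 tape=_b[b]babbaa   (q1,b)→(q2,c,R)
state=q2 head=0 tape=_bc[b]abbaa   (q2,b)→(q2,a,L)
state=q2 head=-1 tape=_b[c]aabbaa   (q2,c)→(q0,a,L)
state=q0 head=-2 tape=_[b]aaabbaa   (q0,b)→(q0,b,L)
state=q0 head=-3 tape=[_]baaabbaa   (q0,_)→(q1,b,R)
state=q1 head=-2 tape=b[b]aaabbaa   (q1,b)→(q2,c,R)
state=q2 head=-1 tape=bc[a]aabbaa   (q2,a)→(q1,b,L)
state=q1 head=-2 tape=b[c]baabbaa
Cell 1 holds a when M halts.

a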